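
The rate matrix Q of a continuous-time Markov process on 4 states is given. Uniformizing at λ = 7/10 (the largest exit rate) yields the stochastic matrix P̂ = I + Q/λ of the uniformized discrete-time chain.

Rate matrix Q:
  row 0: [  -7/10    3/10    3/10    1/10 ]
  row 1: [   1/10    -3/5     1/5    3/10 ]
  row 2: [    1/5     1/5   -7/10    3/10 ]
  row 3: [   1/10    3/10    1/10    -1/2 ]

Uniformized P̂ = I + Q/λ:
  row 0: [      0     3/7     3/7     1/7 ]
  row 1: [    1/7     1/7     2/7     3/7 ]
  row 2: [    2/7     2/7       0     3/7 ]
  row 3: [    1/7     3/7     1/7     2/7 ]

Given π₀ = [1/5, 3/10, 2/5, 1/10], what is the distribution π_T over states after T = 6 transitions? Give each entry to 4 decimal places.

t=0: π = [0.2000, 0.3000, 0.4000, 0.1000]
t=1: π = [0.1714, 0.2857, 0.1857, 0.3571]
t=2: π = [0.1449, 0.3204, 0.2061, 0.3286]
t=3: π = [0.1516, 0.3076, 0.2006, 0.3402]
t=4: π = [0.1499, 0.3120, 0.2015, 0.3367]
t=5: π = [0.1502, 0.3106, 0.2015, 0.3377]
t=6: π = [0.1502, 0.3110, 0.2014, 0.3374]

π = [0.1502, 0.3110, 0.2014, 0.3374]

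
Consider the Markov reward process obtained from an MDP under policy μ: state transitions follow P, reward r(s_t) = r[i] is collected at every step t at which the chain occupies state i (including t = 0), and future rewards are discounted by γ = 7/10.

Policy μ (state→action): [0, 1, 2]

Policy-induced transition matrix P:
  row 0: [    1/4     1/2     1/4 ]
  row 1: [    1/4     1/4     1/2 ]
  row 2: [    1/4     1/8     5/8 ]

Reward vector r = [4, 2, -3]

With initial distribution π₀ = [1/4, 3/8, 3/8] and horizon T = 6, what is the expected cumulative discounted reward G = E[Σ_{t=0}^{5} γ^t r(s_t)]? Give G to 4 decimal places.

t=0: π = [0.2500, 0.3750, 0.3750], E[r] = 0.6250, γ^t·E[r] = 0.625000, running G = 0.625000
t=1: π = [0.2500, 0.2656, 0.4844], E[r] = 0.0781, γ^t·E[r] = 0.054688, running G = 0.679688
t=2: π = [0.2500, 0.2520, 0.4980], E[r] = 0.0098, γ^t·E[r] = 0.004785, running G = 0.684473
t=3: π = [0.2500, 0.2502, 0.4998], E[r] = 0.0012, γ^t·E[r] = 0.000419, running G = 0.684891
t=4: π = [0.2500, 0.2500, 0.5000], E[r] = 0.0002, γ^t·E[r] = 0.000037, running G = 0.684928
t=5: π = [0.2500, 0.2500, 0.5000], E[r] = 0.0000, γ^t·E[r] = 0.000003, running G = 0.684931

G = 0.6849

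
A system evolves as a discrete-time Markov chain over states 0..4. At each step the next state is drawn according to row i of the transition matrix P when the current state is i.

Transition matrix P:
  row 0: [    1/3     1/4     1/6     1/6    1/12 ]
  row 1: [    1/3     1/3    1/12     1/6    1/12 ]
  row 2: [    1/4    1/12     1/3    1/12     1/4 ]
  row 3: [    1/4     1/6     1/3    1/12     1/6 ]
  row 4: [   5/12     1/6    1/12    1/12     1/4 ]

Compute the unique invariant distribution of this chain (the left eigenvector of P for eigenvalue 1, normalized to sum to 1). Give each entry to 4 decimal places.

Balance equations π_j = Σ_i π_i·P[i][j]:
  π_0 = 1/3·π_0 + 1/3·π_1 + 1/4·π_2 + 1/4·π_3 + 5/12·π_4
  π_1 = 1/4·π_0 + 1/3·π_1 + 1/12·π_2 + 1/6·π_3 + 1/6·π_4
  π_2 = 1/6·π_0 + 1/12·π_1 + 1/3·π_2 + 1/3·π_3 + 1/12·π_4
  π_3 = 1/6·π_0 + 1/6·π_1 + 1/12·π_2 + 1/12·π_3 + 1/12·π_4
  normalize: π_0 + π_1 + π_2 + π_3 + π_4 = 1
Solving the linear system gives exactly π = [2344/7337, 1563/7337, 1388/7337, 937/7337, 1105/7337].

π = [0.3195, 0.2130, 0.1892, 0.1277, 0.1506]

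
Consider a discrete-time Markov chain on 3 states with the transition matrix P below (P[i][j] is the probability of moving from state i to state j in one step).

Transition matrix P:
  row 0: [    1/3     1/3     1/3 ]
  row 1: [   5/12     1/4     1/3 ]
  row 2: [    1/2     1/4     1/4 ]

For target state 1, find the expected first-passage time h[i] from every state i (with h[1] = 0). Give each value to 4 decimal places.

First-step conditioning: h[1] = 0; for i ≠ 1, h[i] = 1 + Σ_k P[i][k]·h[k].
  h[0] = 1 + 1/3·h[0] + 1/3·h[2]
  h[2] = 1 + 1/2·h[0] + 1/4·h[2]
Solving the 2×2 linear system over states ≠ 1 gives exactly h = [13/4, 0, 7/2] (h[1] = 0 is the target).

h = [3.2500, 0.0000, 3.5000]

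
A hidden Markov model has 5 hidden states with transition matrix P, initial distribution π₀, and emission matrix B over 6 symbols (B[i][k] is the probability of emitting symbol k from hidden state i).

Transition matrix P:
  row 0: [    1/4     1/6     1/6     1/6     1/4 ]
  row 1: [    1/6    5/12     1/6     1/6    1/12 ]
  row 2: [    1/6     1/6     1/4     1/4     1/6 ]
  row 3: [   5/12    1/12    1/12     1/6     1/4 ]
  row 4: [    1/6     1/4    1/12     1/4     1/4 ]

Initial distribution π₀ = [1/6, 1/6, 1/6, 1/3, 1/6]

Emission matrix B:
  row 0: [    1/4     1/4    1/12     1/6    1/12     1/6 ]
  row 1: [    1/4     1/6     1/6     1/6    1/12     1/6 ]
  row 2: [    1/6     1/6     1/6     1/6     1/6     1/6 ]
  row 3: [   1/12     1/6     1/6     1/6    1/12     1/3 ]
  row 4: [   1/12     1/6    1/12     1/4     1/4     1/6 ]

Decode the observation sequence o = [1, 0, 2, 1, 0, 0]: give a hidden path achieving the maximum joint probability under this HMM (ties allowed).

t=0: δ = [4.167e-02, 2.778e-02, 2.778e-02, 5.556e-02, 2.778e-02]  (obs o_0=1)
t=1: δ = [5.787e-03, 2.894e-03, 1.157e-03, 7.716e-04, 1.157e-03]  ψ = [3, 1, 0, 3, 3]  (obs o_1=0)
t=2: δ = [1.206e-04, 2.009e-04, 1.608e-04, 1.608e-04, 1.206e-04]  ψ = [0, 1, 0, 0, 0]  (obs o_2=2)
t=3: δ = [1.674e-05, 1.395e-05, 6.698e-06, 6.698e-06, 6.698e-06]  ψ = [3, 1, 2, 2, 3]  (obs o_3=1)
t=4: δ = [1.047e-06, 1.454e-06, 4.651e-07, 2.326e-07, 3.489e-07]  ψ = [0, 1, 0, 0, 0]  (obs o_4=0)
t=5: δ = [6.541e-08, 1.514e-07, 4.038e-08, 2.019e-08, 2.180e-08]  ψ = [0, 1, 1, 1, 0]  (obs o_5=0)
backtrack: best end state = 1; path = [1, 1, 1, 1, 1, 1]

path = [1, 1, 1, 1, 1, 1]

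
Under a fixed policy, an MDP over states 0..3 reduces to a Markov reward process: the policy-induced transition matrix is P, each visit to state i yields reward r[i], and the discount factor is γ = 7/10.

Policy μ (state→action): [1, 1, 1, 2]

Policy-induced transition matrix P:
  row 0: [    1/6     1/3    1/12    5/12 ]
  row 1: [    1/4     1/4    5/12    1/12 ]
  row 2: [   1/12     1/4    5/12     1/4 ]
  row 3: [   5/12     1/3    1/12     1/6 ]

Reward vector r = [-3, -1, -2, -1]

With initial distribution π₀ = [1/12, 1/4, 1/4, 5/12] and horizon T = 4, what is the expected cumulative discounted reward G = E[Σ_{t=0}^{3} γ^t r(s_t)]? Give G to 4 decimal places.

t=0: π = [0.0833, 0.2500, 0.2500, 0.4167], E[r] = -1.4167, γ^t·E[r] = -1.416667, running G = -1.416667
t=1: π = [0.2708, 0.2917, 0.2500, 0.1875], E[r] = -1.7917, γ^t·E[r] = -1.254167, running G = -2.670833
t=2: π = [0.2170, 0.2882, 0.2639, 0.2309], E[r] = -1.6979, γ^t·E[r] = -0.831979, running G = -3.502813
t=3: π = [0.2264, 0.2873, 0.2674, 0.2189], E[r] = -1.7202, γ^t·E[r] = -0.590027, running G = -4.092840

G = -4.0928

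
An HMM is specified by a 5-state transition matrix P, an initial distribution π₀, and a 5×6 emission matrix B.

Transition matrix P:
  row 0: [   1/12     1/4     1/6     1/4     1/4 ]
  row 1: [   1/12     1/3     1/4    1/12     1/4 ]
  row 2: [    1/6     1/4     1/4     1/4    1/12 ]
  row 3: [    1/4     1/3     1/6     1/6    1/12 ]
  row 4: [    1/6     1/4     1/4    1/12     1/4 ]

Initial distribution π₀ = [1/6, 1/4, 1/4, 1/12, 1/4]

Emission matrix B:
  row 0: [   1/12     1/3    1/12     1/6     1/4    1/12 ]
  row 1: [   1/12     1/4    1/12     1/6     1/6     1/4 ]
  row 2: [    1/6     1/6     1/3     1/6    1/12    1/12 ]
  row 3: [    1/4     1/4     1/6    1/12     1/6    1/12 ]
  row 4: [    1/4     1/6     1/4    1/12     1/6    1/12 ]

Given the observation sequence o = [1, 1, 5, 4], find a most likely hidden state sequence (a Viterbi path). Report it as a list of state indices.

t=0: δ = [5.556e-02, 6.250e-02, 4.167e-02, 2.083e-02, 4.167e-02]  (obs o_0=1)
t=1: δ = [2.315e-03, 5.208e-03, 2.604e-03, 3.472e-03, 2.604e-03]  ψ = [2, 1, 1, 0, 1]  (obs o_1=1)
t=2: δ = [7.234e-05, 4.340e-04, 1.085e-04, 5.425e-05, 1.085e-04]  ψ = [3, 1, 1, 2, 1]  (obs o_2=5)
t=3: δ = [9.042e-06, 2.411e-05, 9.042e-06, 6.028e-06, 1.808e-05]  ψ = [1, 1, 1, 1, 1]  (obs o_3=4)
backtrack: best end state = 1; path = [1, 1, 1, 1]

path = [1, 1, 1, 1]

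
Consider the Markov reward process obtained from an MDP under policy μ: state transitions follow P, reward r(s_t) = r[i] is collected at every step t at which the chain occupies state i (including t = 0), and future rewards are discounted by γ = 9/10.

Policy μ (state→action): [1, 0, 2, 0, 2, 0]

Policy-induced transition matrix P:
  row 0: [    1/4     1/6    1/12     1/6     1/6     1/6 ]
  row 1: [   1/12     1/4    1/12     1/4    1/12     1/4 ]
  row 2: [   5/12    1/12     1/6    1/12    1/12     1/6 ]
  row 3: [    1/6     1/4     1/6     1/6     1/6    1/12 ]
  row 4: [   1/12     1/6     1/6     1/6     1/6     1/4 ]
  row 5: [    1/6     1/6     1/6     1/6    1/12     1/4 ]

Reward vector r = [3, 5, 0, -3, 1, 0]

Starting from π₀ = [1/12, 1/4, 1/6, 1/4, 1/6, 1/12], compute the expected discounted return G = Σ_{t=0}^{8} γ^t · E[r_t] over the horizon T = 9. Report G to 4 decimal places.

t=0: π = [0.0833, 0.2500, 0.1667, 0.2500, 0.1667, 0.0833], E[r] = 0.9167, γ^t·E[r] = 0.916667, running G = 0.916667
t=1: π = [0.1806, 0.1944, 0.1389, 0.1736, 0.1250, 0.1875], E[r] = 1.1181, γ^t·E[r] = 1.006250, running G = 1.922917
t=2: π = [0.1898, 0.1858, 0.1354, 0.1713, 0.1233, 0.1944], E[r] = 1.1076, γ^t·E[r] = 0.897188, running G = 2.820104
t=3: π = [0.1906, 0.1851, 0.1354, 0.1709, 0.1237, 0.1943], E[r] = 1.1086, γ^t·E[r] = 0.808137, running G = 3.628241
t=4: π = [0.1907, 0.1851, 0.1354, 0.1708, 0.1238, 0.1944], E[r] = 1.1085, γ^t·E[r] = 0.727318, running G = 4.355559
t=5: π = [0.1907, 0.1850, 0.1354, 0.1708, 0.1238, 0.1944], E[r] = 1.1085, γ^t·E[r] = 0.654579, running G = 5.010138
t=6: π = [0.1907, 0.1850, 0.1354, 0.1708, 0.1238, 0.1944], E[r] = 1.1085, γ^t·E[r] = 0.589120, running G = 5.599258
t=7: π = [0.1907, 0.1850, 0.1354, 0.1708, 0.1238, 0.1944], E[r] = 1.1085, γ^t·E[r] = 0.530208, running G = 6.129466
t=8: π = [0.1907, 0.1850, 0.1354, 0.1708, 0.1238, 0.1944], E[r] = 1.1085, γ^t·E[r] = 0.477188, running G = 6.606654

G = 6.6067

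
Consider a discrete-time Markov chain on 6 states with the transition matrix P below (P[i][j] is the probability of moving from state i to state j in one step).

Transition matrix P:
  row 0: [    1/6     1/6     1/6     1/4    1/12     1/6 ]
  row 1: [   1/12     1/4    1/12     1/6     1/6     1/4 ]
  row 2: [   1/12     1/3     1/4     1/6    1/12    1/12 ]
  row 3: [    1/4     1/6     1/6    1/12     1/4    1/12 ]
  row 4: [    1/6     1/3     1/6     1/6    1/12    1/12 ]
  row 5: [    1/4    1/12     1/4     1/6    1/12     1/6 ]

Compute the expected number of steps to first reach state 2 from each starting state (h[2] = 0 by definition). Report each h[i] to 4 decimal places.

h = [6.1046, 6.6153, 0.0000, 6.1624, 6.2312, 5.5485]

First-step conditioning: h[2] = 0; for i ≠ 2, h[i] = 1 + Σ_k P[i][k]·h[k].
  h[0] = 1 + 1/6·h[0] + 1/6·h[1] + 1/4·h[3] + 1/12·h[4] + 1/6·h[5]
  h[1] = 1 + 1/12·h[0] + 1/4·h[1] + 1/6·h[3] + 1/6·h[4] + 1/4·h[5]
  h[3] = 1 + 1/4·h[0] + 1/6·h[1] + 1/12·h[3] + 1/4·h[4] + 1/12·h[5]
  h[4] = 1 + 1/6·h[0] + 1/3·h[1] + 1/6·h[3] + 1/12·h[4] + 1/12·h[5]
  h[5] = 1 + 1/4·h[0] + 1/12·h[1] + 1/6·h[3] + 1/12·h[4] + 1/6·h[5]
Solving the 5×5 linear system over states ≠ 2 gives exactly h = [8870/1453, 9612/1453, 0, 8954/1453, 9054/1453, 8062/1453] (h[2] = 0 is the target).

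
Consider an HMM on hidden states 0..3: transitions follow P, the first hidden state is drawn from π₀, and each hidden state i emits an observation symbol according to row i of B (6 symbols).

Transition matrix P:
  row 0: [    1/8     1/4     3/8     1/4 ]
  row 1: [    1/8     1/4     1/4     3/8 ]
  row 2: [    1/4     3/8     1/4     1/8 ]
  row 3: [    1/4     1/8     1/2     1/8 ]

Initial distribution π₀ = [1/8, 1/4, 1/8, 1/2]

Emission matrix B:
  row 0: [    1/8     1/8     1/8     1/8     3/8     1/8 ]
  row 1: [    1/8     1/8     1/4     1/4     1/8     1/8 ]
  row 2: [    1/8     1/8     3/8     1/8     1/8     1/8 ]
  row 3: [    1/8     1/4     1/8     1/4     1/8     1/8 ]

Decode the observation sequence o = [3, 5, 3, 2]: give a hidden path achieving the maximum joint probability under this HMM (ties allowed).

path = [3, 2, 1, 2]

t=0: δ = [1.562e-02, 6.250e-02, 1.562e-02, 1.250e-01]  (obs o_0=3)
t=1: δ = [3.906e-03, 1.953e-03, 7.812e-03, 2.930e-03]  ψ = [3, 1, 3, 1]  (obs o_1=5)
t=2: δ = [2.441e-04, 7.324e-04, 2.441e-04, 2.441e-04]  ψ = [2, 2, 2, 0]  (obs o_2=3)
t=3: δ = [1.144e-05, 4.578e-05, 6.866e-05, 3.433e-05]  ψ = [1, 1, 1, 1]  (obs o_3=2)
backtrack: best end state = 2; path = [3, 2, 1, 2]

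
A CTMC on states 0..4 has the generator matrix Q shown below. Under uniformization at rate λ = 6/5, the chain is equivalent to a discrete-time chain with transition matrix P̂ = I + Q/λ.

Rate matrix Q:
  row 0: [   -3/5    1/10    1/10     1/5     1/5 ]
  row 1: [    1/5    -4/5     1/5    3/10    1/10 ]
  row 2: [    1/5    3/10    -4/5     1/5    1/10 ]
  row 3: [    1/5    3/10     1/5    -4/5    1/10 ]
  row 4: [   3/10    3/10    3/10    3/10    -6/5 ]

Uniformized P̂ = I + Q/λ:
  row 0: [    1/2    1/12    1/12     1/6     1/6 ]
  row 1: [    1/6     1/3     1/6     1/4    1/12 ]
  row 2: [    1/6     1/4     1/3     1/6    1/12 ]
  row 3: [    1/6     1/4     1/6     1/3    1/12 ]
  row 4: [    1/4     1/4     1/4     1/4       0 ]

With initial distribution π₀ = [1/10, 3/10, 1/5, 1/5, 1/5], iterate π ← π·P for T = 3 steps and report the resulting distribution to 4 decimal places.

π = [0.2563, 0.2288, 0.1858, 0.2333, 0.0958]

t=0: π = [0.1000, 0.3000, 0.2000, 0.2000, 0.2000]
t=1: π = [0.2167, 0.2583, 0.2083, 0.2417, 0.0750]
t=2: π = [0.2451, 0.2354, 0.1896, 0.2347, 0.0951]
t=3: π = [0.2563, 0.2288, 0.1858, 0.2333, 0.0958]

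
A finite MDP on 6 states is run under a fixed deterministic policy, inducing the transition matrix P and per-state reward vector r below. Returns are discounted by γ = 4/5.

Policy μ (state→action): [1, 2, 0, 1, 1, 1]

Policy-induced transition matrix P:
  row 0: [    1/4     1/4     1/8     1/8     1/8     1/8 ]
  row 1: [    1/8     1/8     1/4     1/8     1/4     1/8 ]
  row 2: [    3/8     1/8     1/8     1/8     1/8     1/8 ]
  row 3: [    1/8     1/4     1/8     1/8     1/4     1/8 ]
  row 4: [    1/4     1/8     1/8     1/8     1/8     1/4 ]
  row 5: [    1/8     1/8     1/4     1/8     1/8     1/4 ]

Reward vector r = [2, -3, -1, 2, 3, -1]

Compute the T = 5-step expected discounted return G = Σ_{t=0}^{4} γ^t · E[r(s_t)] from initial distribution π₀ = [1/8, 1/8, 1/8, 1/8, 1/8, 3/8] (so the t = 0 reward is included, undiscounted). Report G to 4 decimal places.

G = 0.7135

t=0: π = [0.1250, 0.1250, 0.1250, 0.1250, 0.1250, 0.3750], E[r] = 0.0000, γ^t·E[r] = 0.000000, running G = 0.000000
t=1: π = [0.1875, 0.1563, 0.1875, 0.1250, 0.1563, 0.1875], E[r] = 0.2500, γ^t·E[r] = 0.200000, running G = 0.200000
t=2: π = [0.2148, 0.1641, 0.1680, 0.1250, 0.1602, 0.1680], E[r] = 0.3320, γ^t·E[r] = 0.212500, running G = 0.412500
t=3: π = [0.2139, 0.1675, 0.1665, 0.1250, 0.1611, 0.1660], E[r] = 0.3262, γ^t·E[r] = 0.167000, running G = 0.579500
t=4: π = [0.2135, 0.1674, 0.1667, 0.1250, 0.1616, 0.1659], E[r] = 0.3270, γ^t·E[r] = 0.133950, running G = 0.713450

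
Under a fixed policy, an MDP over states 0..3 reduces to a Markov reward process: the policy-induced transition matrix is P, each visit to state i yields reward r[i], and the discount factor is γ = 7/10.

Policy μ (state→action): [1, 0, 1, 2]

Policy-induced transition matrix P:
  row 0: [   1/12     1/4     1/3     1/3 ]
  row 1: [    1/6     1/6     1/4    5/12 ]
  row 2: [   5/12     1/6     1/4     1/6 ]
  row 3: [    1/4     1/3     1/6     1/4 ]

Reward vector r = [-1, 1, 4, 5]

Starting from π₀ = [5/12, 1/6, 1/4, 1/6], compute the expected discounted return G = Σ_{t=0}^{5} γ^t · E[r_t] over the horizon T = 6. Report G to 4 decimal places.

G = 6.3652

t=0: π = [0.4167, 0.1667, 0.2500, 0.1667], E[r] = 1.5833, γ^t·E[r] = 1.583333, running G = 1.583333
t=1: π = [0.2083, 0.2292, 0.2708, 0.2917], E[r] = 2.5625, γ^t·E[r] = 1.793750, running G = 3.377083
t=2: π = [0.2413, 0.2326, 0.2431, 0.2830], E[r] = 2.3785, γ^t·E[r] = 1.165451, running G = 4.542535
t=3: π = [0.2309, 0.2339, 0.2465, 0.2886], E[r] = 2.4323, γ^t·E[r] = 0.834276, running G = 5.376811
t=4: π = [0.2331, 0.2340, 0.2452, 0.2877], E[r] = 2.4201, γ^t·E[r] = 0.581067, running G = 5.957877
t=5: π = [0.2325, 0.2340, 0.2455, 0.2880], E[r] = 2.4233, γ^t·E[r] = 0.407286, running G = 6.365164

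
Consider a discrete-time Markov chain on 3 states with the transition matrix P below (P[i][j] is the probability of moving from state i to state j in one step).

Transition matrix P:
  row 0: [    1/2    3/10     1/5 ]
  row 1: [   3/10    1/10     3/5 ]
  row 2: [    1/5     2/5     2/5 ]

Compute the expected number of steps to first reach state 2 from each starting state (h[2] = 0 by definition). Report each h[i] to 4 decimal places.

First-step conditioning: h[2] = 0; for i ≠ 2, h[i] = 1 + Σ_k P[i][k]·h[k].
  h[0] = 1 + 1/2·h[0] + 3/10·h[1]
  h[1] = 1 + 3/10·h[0] + 1/10·h[1]
Solving the 2×2 linear system over states ≠ 2 gives exactly h = [10/3, 20/9, 0] (h[2] = 0 is the target).

h = [3.3333, 2.2222, 0.0000]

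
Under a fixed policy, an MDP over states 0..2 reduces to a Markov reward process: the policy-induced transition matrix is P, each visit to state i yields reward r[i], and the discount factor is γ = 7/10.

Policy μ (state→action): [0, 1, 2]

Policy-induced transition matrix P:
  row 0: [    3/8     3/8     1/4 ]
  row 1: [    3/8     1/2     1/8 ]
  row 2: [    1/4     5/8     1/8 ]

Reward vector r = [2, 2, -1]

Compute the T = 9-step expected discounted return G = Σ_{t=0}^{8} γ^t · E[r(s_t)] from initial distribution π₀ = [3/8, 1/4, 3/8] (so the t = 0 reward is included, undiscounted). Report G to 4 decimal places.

G = 4.1555

t=0: π = [0.3750, 0.2500, 0.3750], E[r] = 0.8750, γ^t·E[r] = 0.875000, running G = 0.875000
t=1: π = [0.3281, 0.5000, 0.1719], E[r] = 1.4844, γ^t·E[r] = 1.039063, running G = 1.914063
t=2: π = [0.3535, 0.4805, 0.1660], E[r] = 1.5020, γ^t·E[r] = 0.735957, running G = 2.650020
t=3: π = [0.3542, 0.4766, 0.1692], E[r] = 1.4924, γ^t·E[r] = 0.511904, running G = 3.161924
t=4: π = [0.3539, 0.4769, 0.1693], E[r] = 1.4922, γ^t·E[r] = 0.358267, running G = 3.520190
t=5: π = [0.3538, 0.4769, 0.1692], E[r] = 1.4923, γ^t·E[r] = 0.250812, running G = 3.771002
t=6: π = [0.3538, 0.4769, 0.1692], E[r] = 1.4923, γ^t·E[r] = 0.175569, running G = 3.946571
t=7: π = [0.3538, 0.4769, 0.1692], E[r] = 1.4923, γ^t·E[r] = 0.122898, running G = 4.069469
t=8: π = [0.3538, 0.4769, 0.1692], E[r] = 1.4923, γ^t·E[r] = 0.086029, running G = 4.155498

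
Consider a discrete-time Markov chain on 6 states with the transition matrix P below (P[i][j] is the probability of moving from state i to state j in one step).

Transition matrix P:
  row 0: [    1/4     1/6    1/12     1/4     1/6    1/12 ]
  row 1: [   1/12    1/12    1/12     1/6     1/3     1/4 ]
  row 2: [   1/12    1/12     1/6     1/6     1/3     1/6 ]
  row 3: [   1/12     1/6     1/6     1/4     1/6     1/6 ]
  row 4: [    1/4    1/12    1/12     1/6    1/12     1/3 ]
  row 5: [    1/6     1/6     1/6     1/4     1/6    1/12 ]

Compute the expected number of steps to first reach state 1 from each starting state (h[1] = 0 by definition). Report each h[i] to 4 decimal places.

h = [7.0534, 0.0000, 7.7945, 7.1203, 7.6051, 7.1152]

First-step conditioning: h[1] = 0; for i ≠ 1, h[i] = 1 + Σ_k P[i][k]·h[k].
  h[0] = 1 + 1/4·h[0] + 1/12·h[2] + 1/4·h[3] + 1/6·h[4] + 1/12·h[5]
  h[2] = 1 + 1/12·h[0] + 1/6·h[2] + 1/6·h[3] + 1/3·h[4] + 1/6·h[5]
  h[3] = 1 + 1/12·h[0] + 1/6·h[2] + 1/4·h[3] + 1/6·h[4] + 1/6·h[5]
  h[4] = 1 + 1/4·h[0] + 1/12·h[2] + 1/6·h[3] + 1/12·h[4] + 1/3·h[5]
  h[5] = 1 + 1/6·h[0] + 1/6·h[2] + 1/4·h[3] + 1/6·h[4] + 1/12·h[5]
Solving the 5×5 linear system over states ≠ 1 gives exactly h = [924/131, 0, 90876/11659, 83016/11659, 88668/11659, 82956/11659] (h[1] = 0 is the target).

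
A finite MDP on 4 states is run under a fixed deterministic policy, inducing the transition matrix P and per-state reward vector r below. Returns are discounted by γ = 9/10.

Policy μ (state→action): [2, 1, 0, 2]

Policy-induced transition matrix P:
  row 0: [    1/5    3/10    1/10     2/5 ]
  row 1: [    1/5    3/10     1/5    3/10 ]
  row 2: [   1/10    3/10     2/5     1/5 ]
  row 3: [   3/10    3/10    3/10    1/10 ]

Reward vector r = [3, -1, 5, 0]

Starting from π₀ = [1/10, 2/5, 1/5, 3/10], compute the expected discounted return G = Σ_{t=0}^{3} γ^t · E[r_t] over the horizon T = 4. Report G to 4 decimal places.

G = 4.7821

t=0: π = [0.1000, 0.4000, 0.2000, 0.3000], E[r] = 0.9000, γ^t·E[r] = 0.900000, running G = 0.900000
t=1: π = [0.2100, 0.3000, 0.2600, 0.2300], E[r] = 1.6300, γ^t·E[r] = 1.467000, running G = 2.367000
t=2: π = [0.1970, 0.3000, 0.2540, 0.2490], E[r] = 1.5610, γ^t·E[r] = 1.264410, running G = 3.631410
t=3: π = [0.1995, 0.3000, 0.2560, 0.2445], E[r] = 1.5785, γ^t·E[r] = 1.150727, running G = 4.782137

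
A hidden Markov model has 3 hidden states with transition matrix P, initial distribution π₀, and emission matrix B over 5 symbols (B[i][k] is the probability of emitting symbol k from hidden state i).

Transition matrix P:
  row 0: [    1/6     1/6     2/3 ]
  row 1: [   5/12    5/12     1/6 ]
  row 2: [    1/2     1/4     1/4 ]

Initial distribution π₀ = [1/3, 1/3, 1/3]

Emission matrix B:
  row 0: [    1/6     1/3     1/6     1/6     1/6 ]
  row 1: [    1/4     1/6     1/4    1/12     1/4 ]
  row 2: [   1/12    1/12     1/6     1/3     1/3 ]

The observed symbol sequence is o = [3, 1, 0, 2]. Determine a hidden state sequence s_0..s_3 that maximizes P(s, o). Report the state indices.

path = [2, 0, 2, 0]

t=0: δ = [5.556e-02, 2.778e-02, 1.111e-01]  (obs o_0=3)
t=1: δ = [1.852e-02, 4.630e-03, 3.086e-03]  ψ = [2, 2, 0]  (obs o_1=1)
t=2: δ = [5.144e-04, 7.716e-04, 1.029e-03]  ψ = [0, 0, 0]  (obs o_2=0)
t=3: δ = [8.573e-05, 8.038e-05, 5.716e-05]  ψ = [2, 1, 0]  (obs o_3=2)
backtrack: best end state = 0; path = [2, 0, 2, 0]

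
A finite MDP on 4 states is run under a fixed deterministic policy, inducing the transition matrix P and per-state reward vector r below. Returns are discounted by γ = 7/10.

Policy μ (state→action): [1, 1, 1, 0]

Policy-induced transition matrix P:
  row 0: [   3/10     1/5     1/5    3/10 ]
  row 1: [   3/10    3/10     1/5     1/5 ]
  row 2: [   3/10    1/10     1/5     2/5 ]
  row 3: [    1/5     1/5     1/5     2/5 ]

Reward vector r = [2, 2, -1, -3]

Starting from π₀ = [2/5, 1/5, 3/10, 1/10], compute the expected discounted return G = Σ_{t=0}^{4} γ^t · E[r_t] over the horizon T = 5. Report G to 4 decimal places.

G = 0.1745

t=0: π = [0.4000, 0.2000, 0.3000, 0.1000], E[r] = 0.6000, γ^t·E[r] = 0.600000, running G = 0.600000
t=1: π = [0.2900, 0.1900, 0.2000, 0.3200], E[r] = -0.2000, γ^t·E[r] = -0.140000, running G = 0.460000
t=2: π = [0.2680, 0.1990, 0.2000, 0.3330], E[r] = -0.2650, γ^t·E[r] = -0.129850, running G = 0.330150
t=3: π = [0.2667, 0.1999, 0.2000, 0.3334], E[r] = -0.2670, γ^t·E[r] = -0.091581, running G = 0.238569
t=4: π = [0.2667, 0.2000, 0.2000, 0.3334], E[r] = -0.2668, γ^t·E[r] = -0.064047, running G = 0.174522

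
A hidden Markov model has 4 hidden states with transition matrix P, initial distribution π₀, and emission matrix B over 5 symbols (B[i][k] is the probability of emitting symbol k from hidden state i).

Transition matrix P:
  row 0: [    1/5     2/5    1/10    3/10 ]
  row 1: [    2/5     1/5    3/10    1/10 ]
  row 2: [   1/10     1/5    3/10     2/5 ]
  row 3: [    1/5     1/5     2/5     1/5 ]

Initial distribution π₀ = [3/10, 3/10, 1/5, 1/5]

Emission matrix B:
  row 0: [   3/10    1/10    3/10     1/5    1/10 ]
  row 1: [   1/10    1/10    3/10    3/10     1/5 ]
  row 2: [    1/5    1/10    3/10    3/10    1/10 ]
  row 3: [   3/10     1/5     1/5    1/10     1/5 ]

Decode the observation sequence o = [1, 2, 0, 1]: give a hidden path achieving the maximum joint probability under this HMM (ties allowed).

path = [0, 1, 0, 3]

t=0: δ = [3.000e-02, 3.000e-02, 2.000e-02, 4.000e-02]  (obs o_0=1)
t=1: δ = [3.600e-03, 3.600e-03, 4.800e-03, 1.800e-03]  ψ = [1, 0, 3, 0]  (obs o_1=2)
t=2: δ = [4.320e-04, 1.440e-04, 2.880e-04, 5.760e-04]  ψ = [1, 0, 2, 2]  (obs o_2=0)
t=3: δ = [1.152e-05, 1.728e-05, 2.304e-05, 2.592e-05]  ψ = [3, 0, 3, 0]  (obs o_3=1)
backtrack: best end state = 3; path = [0, 1, 0, 3]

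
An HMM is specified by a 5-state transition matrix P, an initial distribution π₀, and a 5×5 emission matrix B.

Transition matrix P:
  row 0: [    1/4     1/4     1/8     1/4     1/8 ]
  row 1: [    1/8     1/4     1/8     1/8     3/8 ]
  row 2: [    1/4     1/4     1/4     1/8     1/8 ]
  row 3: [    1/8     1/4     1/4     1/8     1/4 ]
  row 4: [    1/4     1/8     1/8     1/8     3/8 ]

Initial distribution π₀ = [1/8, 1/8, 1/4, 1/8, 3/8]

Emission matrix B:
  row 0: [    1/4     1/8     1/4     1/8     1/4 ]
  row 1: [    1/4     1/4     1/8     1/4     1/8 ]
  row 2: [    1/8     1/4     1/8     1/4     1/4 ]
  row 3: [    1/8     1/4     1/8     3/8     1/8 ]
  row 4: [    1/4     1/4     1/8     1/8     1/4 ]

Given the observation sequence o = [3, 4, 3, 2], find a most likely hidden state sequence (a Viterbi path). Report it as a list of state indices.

path = [2, 2, 2, 0]

t=0: δ = [1.562e-02, 3.125e-02, 6.250e-02, 4.688e-02, 4.688e-02]  (obs o_0=3)
t=1: δ = [3.906e-03, 1.953e-03, 3.906e-03, 9.766e-04, 4.395e-03]  ψ = [2, 2, 2, 2, 4]  (obs o_1=4)
t=2: δ = [1.373e-04, 2.441e-04, 2.441e-04, 3.662e-04, 2.060e-04]  ψ = [4, 0, 2, 0, 4]  (obs o_2=3)
t=3: δ = [1.526e-05, 1.144e-05, 1.144e-05, 5.722e-06, 1.144e-05]  ψ = [2, 3, 3, 3, 1]  (obs o_3=2)
backtrack: best end state = 0; path = [2, 2, 2, 0]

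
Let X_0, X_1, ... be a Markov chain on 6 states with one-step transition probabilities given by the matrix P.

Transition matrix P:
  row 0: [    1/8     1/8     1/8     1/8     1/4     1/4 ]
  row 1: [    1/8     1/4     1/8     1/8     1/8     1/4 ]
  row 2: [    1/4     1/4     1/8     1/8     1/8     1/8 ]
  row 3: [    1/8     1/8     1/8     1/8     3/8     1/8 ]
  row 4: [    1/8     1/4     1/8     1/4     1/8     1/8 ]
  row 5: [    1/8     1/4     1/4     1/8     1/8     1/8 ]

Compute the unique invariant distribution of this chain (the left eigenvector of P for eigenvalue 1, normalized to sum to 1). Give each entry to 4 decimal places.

Balance equations π_j = Σ_i π_i·P[i][j]:
  π_0 = 1/8·π_0 + 1/8·π_1 + 1/4·π_2 + 1/8·π_3 + 1/8·π_4 + 1/8·π_5
  π_1 = 1/8·π_0 + 1/4·π_1 + 1/4·π_2 + 1/8·π_3 + 1/4·π_4 + 1/4·π_5
  π_2 = 1/8·π_0 + 1/8·π_1 + 1/8·π_2 + 1/8·π_3 + 1/8·π_4 + 1/4·π_5
  π_3 = 1/8·π_0 + 1/8·π_1 + 1/8·π_2 + 1/8·π_3 + 1/4·π_4 + 1/8·π_5
  π_4 = 1/4·π_0 + 1/8·π_1 + 1/8·π_2 + 3/8·π_3 + 1/8·π_4 + 1/8·π_5
  normalize: π_0 + π_1 + π_2 + π_3 + π_4 + π_5 = 1
Solving the linear system gives exactly π = [5189/36217, 7738/36217, 5295/36217, 5341/36217, 6511/36217, 6143/36217].

π = [0.1433, 0.2137, 0.1462, 0.1475, 0.1798, 0.1696]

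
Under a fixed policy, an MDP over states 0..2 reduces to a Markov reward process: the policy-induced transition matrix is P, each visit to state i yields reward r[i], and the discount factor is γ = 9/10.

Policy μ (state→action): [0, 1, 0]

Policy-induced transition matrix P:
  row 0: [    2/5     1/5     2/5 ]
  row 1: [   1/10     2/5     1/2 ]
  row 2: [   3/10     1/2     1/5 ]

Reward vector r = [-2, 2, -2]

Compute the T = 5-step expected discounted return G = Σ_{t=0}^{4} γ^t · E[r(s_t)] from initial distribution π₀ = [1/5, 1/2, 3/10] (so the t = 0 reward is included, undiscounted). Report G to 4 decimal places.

G = -1.3597

t=0: π = [0.2000, 0.5000, 0.3000], E[r] = 0.0000, γ^t·E[r] = 0.000000, running G = 0.000000
t=1: π = [0.2200, 0.3900, 0.3900], E[r] = -0.4400, γ^t·E[r] = -0.396000, running G = -0.396000
t=2: π = [0.2440, 0.3950, 0.3610], E[r] = -0.4200, γ^t·E[r] = -0.340200, running G = -0.736200
t=3: π = [0.2454, 0.3873, 0.3673], E[r] = -0.4508, γ^t·E[r] = -0.328633, running G = -1.064833
t=4: π = [0.2471, 0.3877, 0.3653], E[r] = -0.4494, γ^t·E[r] = -0.294851, running G = -1.359685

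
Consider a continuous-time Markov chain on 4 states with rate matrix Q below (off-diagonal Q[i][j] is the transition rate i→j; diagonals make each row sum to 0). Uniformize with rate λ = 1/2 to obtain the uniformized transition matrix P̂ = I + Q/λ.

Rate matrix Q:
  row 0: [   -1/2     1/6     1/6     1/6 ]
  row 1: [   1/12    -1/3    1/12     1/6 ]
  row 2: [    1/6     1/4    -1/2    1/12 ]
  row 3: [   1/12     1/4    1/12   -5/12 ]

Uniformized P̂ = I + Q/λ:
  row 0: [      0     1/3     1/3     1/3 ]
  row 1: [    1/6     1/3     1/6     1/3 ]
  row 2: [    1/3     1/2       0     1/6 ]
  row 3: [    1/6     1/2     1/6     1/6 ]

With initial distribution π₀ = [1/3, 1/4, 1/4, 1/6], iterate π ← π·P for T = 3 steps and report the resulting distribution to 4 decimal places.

t=0: π = [0.3333, 0.2500, 0.2500, 0.1667]
t=1: π = [0.1528, 0.4028, 0.1806, 0.2639]
t=2: π = [0.1713, 0.4074, 0.1620, 0.2593]
t=3: π = [0.1651, 0.4035, 0.1682, 0.2631]

π = [0.1651, 0.4035, 0.1682, 0.2631]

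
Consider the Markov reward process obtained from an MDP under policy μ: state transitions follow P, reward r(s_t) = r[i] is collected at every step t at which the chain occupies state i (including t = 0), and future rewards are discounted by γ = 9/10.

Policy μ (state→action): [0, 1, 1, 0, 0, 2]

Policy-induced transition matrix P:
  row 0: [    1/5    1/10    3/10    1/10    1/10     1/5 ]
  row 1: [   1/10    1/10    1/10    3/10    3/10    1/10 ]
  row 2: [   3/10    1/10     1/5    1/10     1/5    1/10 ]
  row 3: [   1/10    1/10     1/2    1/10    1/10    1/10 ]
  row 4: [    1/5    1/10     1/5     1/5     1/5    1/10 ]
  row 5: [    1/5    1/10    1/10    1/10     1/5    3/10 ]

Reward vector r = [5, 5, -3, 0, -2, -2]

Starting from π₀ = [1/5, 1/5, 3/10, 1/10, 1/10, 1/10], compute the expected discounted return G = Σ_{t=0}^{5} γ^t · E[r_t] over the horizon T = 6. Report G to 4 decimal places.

G = 1.2301

t=0: π = [0.2000, 0.2000, 0.3000, 0.1000, 0.1000, 0.1000], E[r] = 0.7000, γ^t·E[r] = 0.700000, running G = 0.700000
t=1: π = [0.2000, 0.1000, 0.2200, 0.1500, 0.1900, 0.1400], E[r] = 0.1800, γ^t·E[r] = 0.162000, running G = 0.862000
t=2: π = [0.1970, 0.1000, 0.2410, 0.1390, 0.1750, 0.1480], E[r] = 0.1160, γ^t·E[r] = 0.093960, running G = 0.955960
t=3: π = [0.2002, 0.1000, 0.2366, 0.1375, 0.1764, 0.1493], E[r] = 0.1398, γ^t·E[r] = 0.101914, running G = 1.057874
t=4: π = [0.1999, 0.1000, 0.2363, 0.1376, 0.1762, 0.1499], E[r] = 0.1383, γ^t·E[r] = 0.090745, running G = 1.148619
t=5: π = [0.1999, 0.1000, 0.2363, 0.1376, 0.1762, 0.1500], E[r] = 0.1380, γ^t·E[r] = 0.081512, running G = 1.230131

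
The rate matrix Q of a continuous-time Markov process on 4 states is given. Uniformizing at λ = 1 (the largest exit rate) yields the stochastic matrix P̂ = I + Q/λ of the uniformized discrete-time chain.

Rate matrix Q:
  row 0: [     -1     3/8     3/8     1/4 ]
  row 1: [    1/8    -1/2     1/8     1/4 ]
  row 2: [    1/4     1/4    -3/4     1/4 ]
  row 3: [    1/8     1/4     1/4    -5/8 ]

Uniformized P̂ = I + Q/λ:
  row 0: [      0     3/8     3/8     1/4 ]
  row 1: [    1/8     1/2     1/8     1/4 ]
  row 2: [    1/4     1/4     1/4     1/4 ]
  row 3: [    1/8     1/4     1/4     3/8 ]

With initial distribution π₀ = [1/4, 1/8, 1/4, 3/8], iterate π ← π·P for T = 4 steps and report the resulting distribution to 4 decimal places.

π = [0.1362, 0.3554, 0.2227, 0.2857]

t=0: π = [0.2500, 0.1250, 0.2500, 0.3750]
t=1: π = [0.1250, 0.3125, 0.2656, 0.2969]
t=2: π = [0.1426, 0.3438, 0.2266, 0.2871]
t=3: π = [0.1355, 0.3538, 0.2249, 0.2859]
t=4: π = [0.1362, 0.3554, 0.2227, 0.2857]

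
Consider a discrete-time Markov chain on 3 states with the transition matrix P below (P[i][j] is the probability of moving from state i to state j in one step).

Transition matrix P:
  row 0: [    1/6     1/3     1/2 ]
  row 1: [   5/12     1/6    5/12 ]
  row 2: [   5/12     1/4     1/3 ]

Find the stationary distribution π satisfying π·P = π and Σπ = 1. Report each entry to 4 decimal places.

Balance equations π_j = Σ_i π_i·P[i][j]:
  π_0 = 1/6·π_0 + 5/12·π_1 + 5/12·π_2
  π_1 = 1/3·π_0 + 1/6·π_1 + 1/4·π_2
  normalize: π_0 + π_1 + π_2 = 1
Solving the linear system gives exactly π = [1/3, 10/39, 16/39].

π = [0.3333, 0.2564, 0.4103]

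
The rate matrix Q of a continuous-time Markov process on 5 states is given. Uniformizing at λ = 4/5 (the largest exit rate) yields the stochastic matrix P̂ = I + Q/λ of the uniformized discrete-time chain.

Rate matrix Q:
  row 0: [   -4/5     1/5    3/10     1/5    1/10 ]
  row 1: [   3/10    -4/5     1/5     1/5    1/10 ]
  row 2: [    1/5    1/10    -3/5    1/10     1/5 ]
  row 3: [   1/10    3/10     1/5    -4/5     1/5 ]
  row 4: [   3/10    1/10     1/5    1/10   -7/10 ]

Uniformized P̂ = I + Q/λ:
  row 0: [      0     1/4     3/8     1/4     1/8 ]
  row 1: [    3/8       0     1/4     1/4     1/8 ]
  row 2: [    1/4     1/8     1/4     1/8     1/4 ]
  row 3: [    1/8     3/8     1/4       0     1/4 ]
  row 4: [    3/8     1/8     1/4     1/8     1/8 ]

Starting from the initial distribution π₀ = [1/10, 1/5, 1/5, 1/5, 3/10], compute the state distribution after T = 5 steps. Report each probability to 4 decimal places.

t=0: π = [0.1000, 0.2000, 0.2000, 0.2000, 0.3000]
t=1: π = [0.2625, 0.1625, 0.2625, 0.1375, 0.1750]
t=2: π = [0.2094, 0.1719, 0.2828, 0.1609, 0.1750]
t=3: π = [0.2209, 0.1699, 0.2762, 0.1525, 0.1805]
t=4: π = [0.2195, 0.1695, 0.2776, 0.1548, 0.1786]
t=5: π = [0.2193, 0.1699, 0.2774, 0.1543, 0.1790]

π = [0.2193, 0.1699, 0.2774, 0.1543, 0.1790]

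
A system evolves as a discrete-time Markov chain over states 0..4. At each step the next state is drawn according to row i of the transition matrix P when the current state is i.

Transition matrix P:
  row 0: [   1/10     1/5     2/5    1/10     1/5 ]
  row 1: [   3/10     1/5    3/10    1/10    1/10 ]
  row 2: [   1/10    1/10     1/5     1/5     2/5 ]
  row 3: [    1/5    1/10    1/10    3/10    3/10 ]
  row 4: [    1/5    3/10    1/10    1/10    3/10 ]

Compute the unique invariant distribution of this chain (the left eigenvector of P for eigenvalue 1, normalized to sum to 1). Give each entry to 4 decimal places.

π = [0.1797, 0.1900, 0.2132, 0.1517, 0.2653]

Balance equations π_j = Σ_i π_i·P[i][j]:
  π_0 = 1/10·π_0 + 3/10·π_1 + 1/10·π_2 + 1/5·π_3 + 1/5·π_4
  π_1 = 1/5·π_0 + 1/5·π_1 + 1/10·π_2 + 1/10·π_3 + 3/10·π_4
  π_2 = 2/5·π_0 + 3/10·π_1 + 1/5·π_2 + 1/10·π_3 + 1/10·π_4
  π_3 = 1/10·π_0 + 1/10·π_1 + 1/5·π_2 + 3/10·π_3 + 1/10·π_4
  normalize: π_0 + π_1 + π_2 + π_3 + π_4 = 1
Solving the linear system gives exactly π = [852/4741, 901/4741, 1011/4741, 719/4741, 1258/4741].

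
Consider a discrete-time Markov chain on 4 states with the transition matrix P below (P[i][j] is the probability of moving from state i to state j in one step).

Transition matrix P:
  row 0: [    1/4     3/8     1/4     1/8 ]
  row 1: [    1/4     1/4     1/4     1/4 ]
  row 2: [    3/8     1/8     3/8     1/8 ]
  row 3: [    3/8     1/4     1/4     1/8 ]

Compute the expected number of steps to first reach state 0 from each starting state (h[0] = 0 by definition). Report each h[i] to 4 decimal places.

First-step conditioning: h[0] = 0; for i ≠ 0, h[i] = 1 + Σ_k P[i][k]·h[k].
  h[1] = 1 + 1/4·h[1] + 1/4·h[2] + 1/4·h[3]
  h[2] = 1 + 1/8·h[1] + 3/8·h[2] + 1/8·h[3]
  h[3] = 1 + 1/4·h[1] + 1/4·h[2] + 1/8·h[3]
Solving the 3×3 linear system over states ≠ 0 gives exactly h = [0, 42/13, 110/39, 112/39] (h[0] = 0 is the target).

h = [0.0000, 3.2308, 2.8205, 2.8718]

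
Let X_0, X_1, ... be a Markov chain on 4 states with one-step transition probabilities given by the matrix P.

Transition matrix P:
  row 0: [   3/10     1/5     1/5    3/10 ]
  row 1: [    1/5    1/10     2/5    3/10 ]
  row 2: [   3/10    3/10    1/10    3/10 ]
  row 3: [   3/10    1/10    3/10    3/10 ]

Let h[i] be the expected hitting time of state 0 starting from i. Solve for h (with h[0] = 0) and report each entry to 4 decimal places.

First-step conditioning: h[0] = 0; for i ≠ 0, h[i] = 1 + Σ_k P[i][k]·h[k].
  h[1] = 1 + 1/10·h[1] + 2/5·h[2] + 3/10·h[3]
  h[2] = 1 + 3/10·h[1] + 1/10·h[2] + 3/10·h[3]
  h[3] = 1 + 1/10·h[1] + 3/10·h[2] + 3/10·h[3]
Solving the 3×3 linear system over states ≠ 0 gives exactly h = [0, 325/84, 25/7, 295/84] (h[0] = 0 is the target).

h = [0.0000, 3.8690, 3.5714, 3.5119]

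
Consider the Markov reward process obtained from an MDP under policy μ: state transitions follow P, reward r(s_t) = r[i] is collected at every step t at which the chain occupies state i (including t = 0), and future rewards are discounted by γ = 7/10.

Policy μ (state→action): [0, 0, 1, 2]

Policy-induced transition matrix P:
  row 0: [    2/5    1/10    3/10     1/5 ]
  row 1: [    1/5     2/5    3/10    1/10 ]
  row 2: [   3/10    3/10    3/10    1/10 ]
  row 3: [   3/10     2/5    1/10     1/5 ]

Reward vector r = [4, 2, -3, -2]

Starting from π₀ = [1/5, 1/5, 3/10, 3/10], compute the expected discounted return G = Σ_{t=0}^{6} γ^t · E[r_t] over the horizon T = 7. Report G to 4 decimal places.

t=0: π = [0.2000, 0.2000, 0.3000, 0.3000], E[r] = -0.3000, γ^t·E[r] = -0.300000, running G = -0.300000
t=1: π = [0.3000, 0.3100, 0.2400, 0.1500], E[r] = 0.8000, γ^t·E[r] = 0.560000, running G = 0.260000
t=2: π = [0.2990, 0.2860, 0.2700, 0.1450], E[r] = 0.6680, γ^t·E[r] = 0.327320, running G = 0.587320
t=3: π = [0.3013, 0.2833, 0.2710, 0.1444], E[r] = 0.6700, γ^t·E[r] = 0.229810, running G = 0.817130
t=4: π = [0.3018, 0.2825, 0.2711, 0.1446], E[r] = 0.6697, γ^t·E[r] = 0.160800, running G = 0.977930
t=5: π = [0.3019, 0.2823, 0.2711, 0.1446], E[r] = 0.6699, γ^t·E[r] = 0.112587, running G = 1.090517
t=6: π = [0.3020, 0.2823, 0.2711, 0.1447], E[r] = 0.6699, γ^t·E[r] = 0.078816, running G = 1.169333

G = 1.1693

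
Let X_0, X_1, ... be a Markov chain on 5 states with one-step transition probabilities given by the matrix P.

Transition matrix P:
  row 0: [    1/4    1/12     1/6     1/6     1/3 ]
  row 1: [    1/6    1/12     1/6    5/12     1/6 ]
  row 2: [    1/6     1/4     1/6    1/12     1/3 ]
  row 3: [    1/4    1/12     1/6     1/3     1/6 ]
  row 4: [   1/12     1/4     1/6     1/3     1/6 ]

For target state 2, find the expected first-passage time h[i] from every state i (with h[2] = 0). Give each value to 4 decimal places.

First-step conditioning: h[2] = 0; for i ≠ 2, h[i] = 1 + Σ_k P[i][k]·h[k].
  h[0] = 1 + 1/4·h[0] + 1/12·h[1] + 1/6·h[3] + 1/3·h[4]
  h[1] = 1 + 1/6·h[0] + 1/12·h[1] + 5/12·h[3] + 1/6·h[4]
  h[3] = 1 + 1/4·h[0] + 1/12·h[1] + 1/3·h[3] + 1/6·h[4]
  h[4] = 1 + 1/12·h[0] + 1/4·h[1] + 1/3·h[3] + 1/6·h[4]
Solving the 4×4 linear system over states ≠ 2 gives exactly h = [6, 6, 0, 6, 6] (h[2] = 0 is the target).

h = [6.0000, 6.0000, 0.0000, 6.0000, 6.0000]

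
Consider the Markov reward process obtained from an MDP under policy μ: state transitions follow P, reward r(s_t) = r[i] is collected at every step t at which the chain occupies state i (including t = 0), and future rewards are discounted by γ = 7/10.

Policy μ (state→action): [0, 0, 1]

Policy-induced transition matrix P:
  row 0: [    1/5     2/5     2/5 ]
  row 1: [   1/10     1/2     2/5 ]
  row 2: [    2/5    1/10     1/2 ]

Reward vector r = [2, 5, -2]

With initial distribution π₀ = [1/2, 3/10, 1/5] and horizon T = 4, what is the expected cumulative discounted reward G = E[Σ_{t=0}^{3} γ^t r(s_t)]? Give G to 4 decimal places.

t=0: π = [0.5000, 0.3000, 0.2000], E[r] = 2.1000, γ^t·E[r] = 2.100000, running G = 2.100000
t=1: π = [0.2100, 0.3700, 0.4200], E[r] = 1.4300, γ^t·E[r] = 1.001000, running G = 3.101000
t=2: π = [0.2470, 0.3110, 0.4420], E[r] = 1.1650, γ^t·E[r] = 0.570850, running G = 3.671850
t=3: π = [0.2573, 0.2985, 0.4442], E[r] = 1.1187, γ^t·E[r] = 0.383714, running G = 4.055564

G = 4.0556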